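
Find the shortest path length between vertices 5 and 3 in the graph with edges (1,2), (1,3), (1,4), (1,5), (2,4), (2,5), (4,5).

Step 1: Build adjacency list:
  1: 2, 3, 4, 5
  2: 1, 4, 5
  3: 1
  4: 1, 2, 5
  5: 1, 2, 4

Step 2: BFS from vertex 5 to find shortest path to 3:
  vertex 1 reached at distance 1
  vertex 2 reached at distance 1
  vertex 4 reached at distance 1
  vertex 3 reached at distance 2

Step 3: Shortest path: 5 -> 1 -> 3
Path length: 2 edges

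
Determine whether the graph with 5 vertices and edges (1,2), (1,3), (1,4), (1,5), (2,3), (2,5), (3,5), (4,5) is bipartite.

Step 1: Attempt 2-coloring using BFS:
  Start at vertex 1, assign color 0
  Color vertex 2 with color 1 (neighbor of 1)
  Color vertex 3 with color 1 (neighbor of 1)
  Color vertex 4 with color 1 (neighbor of 1)
  Color vertex 5 with color 1 (neighbor of 1)

Step 2: Conflict found! Vertices 2 and 3 are adjacent but have the same color.
This means the graph contains an odd cycle.

The graph is NOT bipartite.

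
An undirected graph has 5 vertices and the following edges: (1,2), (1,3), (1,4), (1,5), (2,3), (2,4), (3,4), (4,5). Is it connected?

Step 1: Build adjacency list from edges:
  1: 2, 3, 4, 5
  2: 1, 3, 4
  3: 1, 2, 4
  4: 1, 2, 3, 5
  5: 1, 4

Step 2: Run BFS/DFS from vertex 1:
  Visited: {1, 2, 3, 4, 5}
  Reached 5 of 5 vertices

Step 3: All 5 vertices reached from vertex 1, so the graph is connected.
Answer: Yes, the graph is connected.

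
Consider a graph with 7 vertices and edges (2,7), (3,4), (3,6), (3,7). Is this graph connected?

Step 1: Build adjacency list from edges:
  1: (none)
  2: 7
  3: 4, 6, 7
  4: 3
  5: (none)
  6: 3
  7: 2, 3

Step 2: Run BFS/DFS from vertex 1:
  Visited: {1}
  Reached 1 of 7 vertices

Step 3: Only 1 of 7 vertices reached. Graph is disconnected.
Connected components: {1}, {2, 3, 4, 6, 7}, {5}
Answer: No, the graph is not connected (3 components).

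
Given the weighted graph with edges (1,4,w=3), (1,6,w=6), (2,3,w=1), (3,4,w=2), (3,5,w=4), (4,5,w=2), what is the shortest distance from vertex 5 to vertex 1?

Step 1: Build adjacency list with weights:
  1: 4(w=3), 6(w=6)
  2: 3(w=1)
  3: 2(w=1), 4(w=2), 5(w=4)
  4: 1(w=3), 3(w=2), 5(w=2)
  5: 3(w=4), 4(w=2)
  6: 1(w=6)

Step 2: Apply Dijkstra's algorithm from vertex 5:
  Visit vertex 5 (distance=0)
    Update dist[3] = 4
    Update dist[4] = 2
  Visit vertex 4 (distance=2)
    Update dist[1] = 5
  Visit vertex 3 (distance=4)
    Update dist[2] = 5
  Visit vertex 1 (distance=5)
    Update dist[6] = 11

Step 3: Shortest path: 5 -> 4 -> 1
Total weight: 2 + 3 = 5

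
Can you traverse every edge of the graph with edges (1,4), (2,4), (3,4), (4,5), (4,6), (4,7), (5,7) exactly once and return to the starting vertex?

Step 1: Find the degree of each vertex:
  deg(1) = 1
  deg(2) = 1
  deg(3) = 1
  deg(4) = 6
  deg(5) = 2
  deg(6) = 1
  deg(7) = 2

Step 2: Count vertices with odd degree:
  Odd-degree vertices: 1, 2, 3, 6 (4 total)

Step 3: Apply Euler's theorem:
  - Eulerian circuit exists iff graph is connected and all vertices have even degree
  - Eulerian path exists iff graph is connected and has 0 or 2 odd-degree vertices

Graph has 4 odd-degree vertices (need 0 or 2).
Neither Eulerian path nor Eulerian circuit exists.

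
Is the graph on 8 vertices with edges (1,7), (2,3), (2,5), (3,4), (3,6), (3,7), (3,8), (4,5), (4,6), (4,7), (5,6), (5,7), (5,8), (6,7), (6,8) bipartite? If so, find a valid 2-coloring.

Step 1: Attempt 2-coloring using BFS:
  Start at vertex 1, assign color 0
  Color vertex 7 with color 1 (neighbor of 1)
  Color vertex 3 with color 0 (neighbor of 7)
  Color vertex 4 with color 0 (neighbor of 7)
  Color vertex 5 with color 0 (neighbor of 7)
  Color vertex 6 with color 0 (neighbor of 7)
  Color vertex 2 with color 1 (neighbor of 3)

Step 2: Conflict found! Vertices 3 and 4 are adjacent but have the same color.
This means the graph contains an odd cycle.

The graph is NOT bipartite.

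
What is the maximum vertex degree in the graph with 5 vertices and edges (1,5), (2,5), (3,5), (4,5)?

Step 1: Count edges incident to each vertex:
  deg(1) = 1 (neighbors: 5)
  deg(2) = 1 (neighbors: 5)
  deg(3) = 1 (neighbors: 5)
  deg(4) = 1 (neighbors: 5)
  deg(5) = 4 (neighbors: 1, 2, 3, 4)

Step 2: Find maximum:
  max(1, 1, 1, 1, 4) = 4 (vertex 5)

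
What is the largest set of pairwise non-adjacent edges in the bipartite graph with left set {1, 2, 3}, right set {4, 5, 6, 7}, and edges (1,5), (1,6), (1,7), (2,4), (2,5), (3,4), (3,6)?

Step 1: List the neighbors of each left vertex:
  1: 5, 6, 7
  2: 4, 5
  3: 4, 6

Step 2: Greedily match left vertices, then look for augmenting paths:
  Match 1 -- 5
  Match 2 -- 4
  Match 3 -- 6
  No augmenting path remains.

Step 3: Verify this is maximum:
  Matching size 3 = min(|L|, |R|) = min(3, 4), which is an upper bound, so this matching is maximum.

Maximum matching: {(1,5), (2,4), (3,6)}
Size: 3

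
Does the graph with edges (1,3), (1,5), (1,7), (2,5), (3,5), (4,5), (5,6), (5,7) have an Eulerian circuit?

Step 1: Find the degree of each vertex:
  deg(1) = 3
  deg(2) = 1
  deg(3) = 2
  deg(4) = 1
  deg(5) = 6
  deg(6) = 1
  deg(7) = 2

Step 2: Count vertices with odd degree:
  Odd-degree vertices: 1, 2, 4, 6 (4 total)

Step 3: Apply Euler's theorem:
  - Eulerian circuit exists iff graph is connected and all vertices have even degree
  - Eulerian path exists iff graph is connected and has 0 or 2 odd-degree vertices

Graph has 4 odd-degree vertices (need 0 or 2).
Neither Eulerian path nor Eulerian circuit exists.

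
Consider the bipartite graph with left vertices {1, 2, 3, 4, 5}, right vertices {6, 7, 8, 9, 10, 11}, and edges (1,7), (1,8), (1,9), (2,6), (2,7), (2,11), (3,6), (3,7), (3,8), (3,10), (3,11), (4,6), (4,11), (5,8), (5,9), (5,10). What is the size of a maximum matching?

Step 1: List the neighbors of each left vertex:
  1: 7, 8, 9
  2: 6, 7, 11
  3: 6, 7, 8, 10, 11
  4: 6, 11
  5: 8, 9, 10

Step 2: Greedily match left vertices, then look for augmenting paths:
  Match 1 -- 7
  Match 2 -- 6
  Match 3 -- 8
  Match 4 -- 11
  Match 5 -- 9
  No augmenting path remains.

Step 3: Verify this is maximum:
  Matching size 5 = min(|L|, |R|) = min(5, 6), which is an upper bound, so this matching is maximum.

Maximum matching: {(1,7), (2,6), (3,8), (4,11), (5,9)}
Size: 5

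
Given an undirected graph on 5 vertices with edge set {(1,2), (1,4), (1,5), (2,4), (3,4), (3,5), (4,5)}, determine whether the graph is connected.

Step 1: Build adjacency list from edges:
  1: 2, 4, 5
  2: 1, 4
  3: 4, 5
  4: 1, 2, 3, 5
  5: 1, 3, 4

Step 2: Run BFS/DFS from vertex 1:
  Visited: {1, 2, 4, 5, 3}
  Reached 5 of 5 vertices

Step 3: All 5 vertices reached from vertex 1, so the graph is connected.
Answer: Yes, the graph is connected.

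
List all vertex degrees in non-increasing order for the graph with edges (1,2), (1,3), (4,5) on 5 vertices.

Step 1: Count edges incident to each vertex:
  deg(1) = 2 (neighbors: 2, 3)
  deg(2) = 1 (neighbors: 1)
  deg(3) = 1 (neighbors: 1)
  deg(4) = 1 (neighbors: 5)
  deg(5) = 1 (neighbors: 4)

Step 2: Sort degrees in non-increasing order:
  Degrees: [2, 1, 1, 1, 1] -> sorted: [2, 1, 1, 1, 1]

Degree sequence: [2, 1, 1, 1, 1]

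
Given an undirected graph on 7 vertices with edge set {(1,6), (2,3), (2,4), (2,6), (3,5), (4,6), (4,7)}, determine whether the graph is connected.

Step 1: Build adjacency list from edges:
  1: 6
  2: 3, 4, 6
  3: 2, 5
  4: 2, 6, 7
  5: 3
  6: 1, 2, 4
  7: 4

Step 2: Run BFS/DFS from vertex 1:
  Visited: {1, 6, 2, 4, 3, 7, 5}
  Reached 7 of 7 vertices

Step 3: All 7 vertices reached from vertex 1, so the graph is connected.
Answer: Yes, the graph is connected.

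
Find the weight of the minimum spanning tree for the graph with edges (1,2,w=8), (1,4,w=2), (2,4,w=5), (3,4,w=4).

Apply Kruskal's algorithm (sort edges by weight, add if no cycle):

Sorted edges by weight:
  (1,4) w=2
  (3,4) w=4
  (2,4) w=5
  (1,2) w=8

Add edge (1,4) w=2 -- no cycle. Running total: 2
Add edge (3,4) w=4 -- no cycle. Running total: 6
Add edge (2,4) w=5 -- no cycle. Running total: 11

MST edges: (1,4,w=2), (3,4,w=4), (2,4,w=5)
Total MST weight: 2 + 4 + 5 = 11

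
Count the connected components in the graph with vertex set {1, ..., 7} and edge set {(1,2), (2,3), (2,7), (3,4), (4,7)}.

Step 1: Build adjacency list from edges:
  1: 2
  2: 1, 3, 7
  3: 2, 4
  4: 3, 7
  5: (none)
  6: (none)
  7: 2, 4

Step 2: Run BFS/DFS from vertex 1:
  Visited: {1, 2, 3, 7, 4}
  Reached 5 of 7 vertices

Step 3: Only 5 of 7 vertices reached. Graph is disconnected.
Connected components: {1, 2, 3, 4, 7}, {5}, {6}
Number of connected components: 3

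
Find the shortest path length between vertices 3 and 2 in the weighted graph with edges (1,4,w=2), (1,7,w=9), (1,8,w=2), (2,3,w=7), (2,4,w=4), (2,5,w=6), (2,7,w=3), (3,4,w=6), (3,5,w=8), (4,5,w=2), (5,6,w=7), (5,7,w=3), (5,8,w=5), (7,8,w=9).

Step 1: Build adjacency list with weights:
  1: 4(w=2), 7(w=9), 8(w=2)
  2: 3(w=7), 4(w=4), 5(w=6), 7(w=3)
  3: 2(w=7), 4(w=6), 5(w=8)
  4: 1(w=2), 2(w=4), 3(w=6), 5(w=2)
  5: 2(w=6), 3(w=8), 4(w=2), 6(w=7), 7(w=3), 8(w=5)
  6: 5(w=7)
  7: 1(w=9), 2(w=3), 5(w=3), 8(w=9)
  8: 1(w=2), 5(w=5), 7(w=9)

Step 2: Apply Dijkstra's algorithm from vertex 3:
  Visit vertex 3 (distance=0)
    Update dist[2] = 7
    Update dist[4] = 6
    Update dist[5] = 8
  Visit vertex 4 (distance=6)
    Update dist[1] = 8
  Visit vertex 2 (distance=7)
    Update dist[7] = 10

Step 3: Shortest path: 3 -> 2
Total weight: 7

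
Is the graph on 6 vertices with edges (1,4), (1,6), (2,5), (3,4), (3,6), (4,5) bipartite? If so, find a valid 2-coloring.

Step 1: Attempt 2-coloring using BFS:
  Start at vertex 1, assign color 0
  Color vertex 4 with color 1 (neighbor of 1)
  Color vertex 6 with color 1 (neighbor of 1)
  Color vertex 3 with color 0 (neighbor of 4)
  Color vertex 5 with color 0 (neighbor of 4)
  Color vertex 2 with color 1 (neighbor of 5)

Step 2: 2-coloring succeeded. No conflicts found.
  Set A (color 0): {1, 3, 5}
  Set B (color 1): {2, 4, 6}

The graph is bipartite with partition {1, 3, 5}, {2, 4, 6}.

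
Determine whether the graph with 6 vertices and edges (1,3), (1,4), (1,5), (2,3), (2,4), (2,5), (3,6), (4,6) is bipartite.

Step 1: Attempt 2-coloring using BFS:
  Start at vertex 1, assign color 0
  Color vertex 3 with color 1 (neighbor of 1)
  Color vertex 4 with color 1 (neighbor of 1)
  Color vertex 5 with color 1 (neighbor of 1)
  Color vertex 2 with color 0 (neighbor of 3)
  Color vertex 6 with color 0 (neighbor of 3)

Step 2: 2-coloring succeeded. No conflicts found.
  Set A (color 0): {1, 2, 6}
  Set B (color 1): {3, 4, 5}

The graph is bipartite with partition {1, 2, 6}, {3, 4, 5}.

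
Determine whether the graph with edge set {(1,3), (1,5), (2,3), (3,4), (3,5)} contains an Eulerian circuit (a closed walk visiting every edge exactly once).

Step 1: Find the degree of each vertex:
  deg(1) = 2
  deg(2) = 1
  deg(3) = 4
  deg(4) = 1
  deg(5) = 2

Step 2: Count vertices with odd degree:
  Odd-degree vertices: 2, 4 (2 total)

Step 3: Apply Euler's theorem:
  - Eulerian circuit exists iff graph is connected and all vertices have even degree
  - Eulerian path exists iff graph is connected and has 0 or 2 odd-degree vertices

Graph is connected with exactly 2 odd-degree vertices (2, 4).
Eulerian path exists (starting and ending at the odd-degree vertices), but no Eulerian circuit.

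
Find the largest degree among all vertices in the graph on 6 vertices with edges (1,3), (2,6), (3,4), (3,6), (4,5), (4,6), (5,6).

Step 1: Count edges incident to each vertex:
  deg(1) = 1 (neighbors: 3)
  deg(2) = 1 (neighbors: 6)
  deg(3) = 3 (neighbors: 1, 4, 6)
  deg(4) = 3 (neighbors: 3, 5, 6)
  deg(5) = 2 (neighbors: 4, 6)
  deg(6) = 4 (neighbors: 2, 3, 4, 5)

Step 2: Find maximum:
  max(1, 1, 3, 3, 2, 4) = 4 (vertex 6)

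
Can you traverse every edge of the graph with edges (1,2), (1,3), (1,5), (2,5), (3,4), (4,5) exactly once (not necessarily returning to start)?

Step 1: Find the degree of each vertex:
  deg(1) = 3
  deg(2) = 2
  deg(3) = 2
  deg(4) = 2
  deg(5) = 3

Step 2: Count vertices with odd degree:
  Odd-degree vertices: 1, 5 (2 total)

Step 3: Apply Euler's theorem:
  - Eulerian circuit exists iff graph is connected and all vertices have even degree
  - Eulerian path exists iff graph is connected and has 0 or 2 odd-degree vertices

Graph is connected with exactly 2 odd-degree vertices (1, 5).
Eulerian path exists (starting and ending at the odd-degree vertices), but no Eulerian circuit.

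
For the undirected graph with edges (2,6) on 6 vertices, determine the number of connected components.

Step 1: Build adjacency list from edges:
  1: (none)
  2: 6
  3: (none)
  4: (none)
  5: (none)
  6: 2

Step 2: Run BFS/DFS from vertex 1:
  Visited: {1}
  Reached 1 of 6 vertices

Step 3: Only 1 of 6 vertices reached. Graph is disconnected.
Connected components: {1}, {2, 6}, {3}, {4}, {5}
Number of connected components: 5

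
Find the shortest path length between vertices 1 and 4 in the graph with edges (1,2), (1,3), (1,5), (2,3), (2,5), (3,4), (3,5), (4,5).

Step 1: Build adjacency list:
  1: 2, 3, 5
  2: 1, 3, 5
  3: 1, 2, 4, 5
  4: 3, 5
  5: 1, 2, 3, 4

Step 2: BFS from vertex 1 to find shortest path to 4:
  vertex 2 reached at distance 1
  vertex 3 reached at distance 1
  vertex 5 reached at distance 1
  vertex 4 reached at distance 2

Step 3: Shortest path: 1 -> 3 -> 4
Path length: 2 edges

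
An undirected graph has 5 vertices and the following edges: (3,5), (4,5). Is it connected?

Step 1: Build adjacency list from edges:
  1: (none)
  2: (none)
  3: 5
  4: 5
  5: 3, 4

Step 2: Run BFS/DFS from vertex 1:
  Visited: {1}
  Reached 1 of 5 vertices

Step 3: Only 1 of 5 vertices reached. Graph is disconnected.
Connected components: {1}, {2}, {3, 4, 5}
Answer: No, the graph is not connected (3 components).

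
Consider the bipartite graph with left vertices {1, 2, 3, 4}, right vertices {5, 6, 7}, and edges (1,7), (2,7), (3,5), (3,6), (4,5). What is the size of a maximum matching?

Step 1: List the neighbors of each left vertex:
  1: 7
  2: 7
  3: 5, 6
  4: 5

Step 2: Greedily match left vertices, then look for augmenting paths:
  Match 1 -- 7
  Match 3 -- 6
  Match 4 -- 5
  No augmenting path remains.

Step 3: Verify this is maximum:
  Matching size 3 = min(|L|, |R|) = min(4, 3), which is an upper bound, so this matching is maximum.

Maximum matching: {(1,7), (3,6), (4,5)}
Size: 3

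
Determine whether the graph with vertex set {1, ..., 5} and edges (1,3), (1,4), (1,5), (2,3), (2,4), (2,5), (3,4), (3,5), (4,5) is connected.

Step 1: Build adjacency list from edges:
  1: 3, 4, 5
  2: 3, 4, 5
  3: 1, 2, 4, 5
  4: 1, 2, 3, 5
  5: 1, 2, 3, 4

Step 2: Run BFS/DFS from vertex 1:
  Visited: {1, 3, 4, 5, 2}
  Reached 5 of 5 vertices

Step 3: All 5 vertices reached from vertex 1, so the graph is connected.
Answer: Yes, the graph is connected.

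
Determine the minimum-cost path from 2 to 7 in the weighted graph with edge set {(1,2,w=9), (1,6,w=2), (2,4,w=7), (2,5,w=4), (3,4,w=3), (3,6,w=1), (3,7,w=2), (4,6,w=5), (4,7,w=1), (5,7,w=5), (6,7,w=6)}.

Step 1: Build adjacency list with weights:
  1: 2(w=9), 6(w=2)
  2: 1(w=9), 4(w=7), 5(w=4)
  3: 4(w=3), 6(w=1), 7(w=2)
  4: 2(w=7), 3(w=3), 6(w=5), 7(w=1)
  5: 2(w=4), 7(w=5)
  6: 1(w=2), 3(w=1), 4(w=5), 7(w=6)
  7: 3(w=2), 4(w=1), 5(w=5), 6(w=6)

Step 2: Apply Dijkstra's algorithm from vertex 2:
  Visit vertex 2 (distance=0)
    Update dist[1] = 9
    Update dist[4] = 7
    Update dist[5] = 4
  Visit vertex 5 (distance=4)
    Update dist[7] = 9
  Visit vertex 4 (distance=7)
    Update dist[3] = 10
    Update dist[6] = 12
    Update dist[7] = 8
  Visit vertex 7 (distance=8)

Step 3: Shortest path: 2 -> 4 -> 7
Total weight: 7 + 1 = 8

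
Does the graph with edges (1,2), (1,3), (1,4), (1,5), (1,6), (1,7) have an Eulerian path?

Step 1: Find the degree of each vertex:
  deg(1) = 6
  deg(2) = 1
  deg(3) = 1
  deg(4) = 1
  deg(5) = 1
  deg(6) = 1
  deg(7) = 1

Step 2: Count vertices with odd degree:
  Odd-degree vertices: 2, 3, 4, 5, 6, 7 (6 total)

Step 3: Apply Euler's theorem:
  - Eulerian circuit exists iff graph is connected and all vertices have even degree
  - Eulerian path exists iff graph is connected and has 0 or 2 odd-degree vertices

Graph has 6 odd-degree vertices (need 0 or 2).
Neither Eulerian path nor Eulerian circuit exists.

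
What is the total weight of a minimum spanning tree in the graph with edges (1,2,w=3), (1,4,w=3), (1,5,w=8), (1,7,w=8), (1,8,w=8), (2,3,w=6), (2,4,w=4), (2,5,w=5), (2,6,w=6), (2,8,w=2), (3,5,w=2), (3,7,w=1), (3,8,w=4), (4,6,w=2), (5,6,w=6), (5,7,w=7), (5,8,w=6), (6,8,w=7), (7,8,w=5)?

Apply Kruskal's algorithm (sort edges by weight, add if no cycle):

Sorted edges by weight:
  (3,7) w=1
  (2,8) w=2
  (3,5) w=2
  (4,6) w=2
  (1,4) w=3
  (1,2) w=3
  (2,4) w=4
  (3,8) w=4
  (2,5) w=5
  (7,8) w=5
  (2,3) w=6
  (2,6) w=6
  (5,6) w=6
  (5,8) w=6
  (5,7) w=7
  (6,8) w=7
  (1,5) w=8
  (1,7) w=8
  (1,8) w=8

Add edge (3,7) w=1 -- no cycle. Running total: 1
Add edge (2,8) w=2 -- no cycle. Running total: 3
Add edge (3,5) w=2 -- no cycle. Running total: 5
Add edge (4,6) w=2 -- no cycle. Running total: 7
Add edge (1,4) w=3 -- no cycle. Running total: 10
Add edge (1,2) w=3 -- no cycle. Running total: 13
Skip edge (2,4) w=4 -- would create cycle
Add edge (3,8) w=4 -- no cycle. Running total: 17

MST edges: (3,7,w=1), (2,8,w=2), (3,5,w=2), (4,6,w=2), (1,4,w=3), (1,2,w=3), (3,8,w=4)
Total MST weight: 1 + 2 + 2 + 2 + 3 + 3 + 4 = 17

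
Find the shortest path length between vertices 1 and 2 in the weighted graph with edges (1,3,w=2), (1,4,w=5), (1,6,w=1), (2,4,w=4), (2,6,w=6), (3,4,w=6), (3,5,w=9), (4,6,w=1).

Step 1: Build adjacency list with weights:
  1: 3(w=2), 4(w=5), 6(w=1)
  2: 4(w=4), 6(w=6)
  3: 1(w=2), 4(w=6), 5(w=9)
  4: 1(w=5), 2(w=4), 3(w=6), 6(w=1)
  5: 3(w=9)
  6: 1(w=1), 2(w=6), 4(w=1)

Step 2: Apply Dijkstra's algorithm from vertex 1:
  Visit vertex 1 (distance=0)
    Update dist[3] = 2
    Update dist[4] = 5
    Update dist[6] = 1
  Visit vertex 6 (distance=1)
    Update dist[2] = 7
    Update dist[4] = 2
  Visit vertex 3 (distance=2)
    Update dist[5] = 11
  Visit vertex 4 (distance=2)
    Update dist[2] = 6
  Visit vertex 2 (distance=6)

Step 3: Shortest path: 1 -> 6 -> 4 -> 2
Total weight: 1 + 1 + 4 = 6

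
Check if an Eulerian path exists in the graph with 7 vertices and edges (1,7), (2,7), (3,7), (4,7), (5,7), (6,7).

Step 1: Find the degree of each vertex:
  deg(1) = 1
  deg(2) = 1
  deg(3) = 1
  deg(4) = 1
  deg(5) = 1
  deg(6) = 1
  deg(7) = 6

Step 2: Count vertices with odd degree:
  Odd-degree vertices: 1, 2, 3, 4, 5, 6 (6 total)

Step 3: Apply Euler's theorem:
  - Eulerian circuit exists iff graph is connected and all vertices have even degree
  - Eulerian path exists iff graph is connected and has 0 or 2 odd-degree vertices

Graph has 6 odd-degree vertices (need 0 or 2).
Neither Eulerian path nor Eulerian circuit exists.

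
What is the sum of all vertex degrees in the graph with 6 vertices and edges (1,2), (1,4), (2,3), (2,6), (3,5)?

Step 1: Count edges incident to each vertex:
  deg(1) = 2 (neighbors: 2, 4)
  deg(2) = 3 (neighbors: 1, 3, 6)
  deg(3) = 2 (neighbors: 2, 5)
  deg(4) = 1 (neighbors: 1)
  deg(5) = 1 (neighbors: 3)
  deg(6) = 1 (neighbors: 2)

Step 2: Sum all degrees:
  2 + 3 + 2 + 1 + 1 + 1 = 10

Verification: sum of degrees = 2 * |E| = 2 * 5 = 10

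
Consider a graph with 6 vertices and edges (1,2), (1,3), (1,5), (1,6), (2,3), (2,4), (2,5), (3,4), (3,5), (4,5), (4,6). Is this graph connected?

Step 1: Build adjacency list from edges:
  1: 2, 3, 5, 6
  2: 1, 3, 4, 5
  3: 1, 2, 4, 5
  4: 2, 3, 5, 6
  5: 1, 2, 3, 4
  6: 1, 4

Step 2: Run BFS/DFS from vertex 1:
  Visited: {1, 2, 3, 5, 6, 4}
  Reached 6 of 6 vertices

Step 3: All 6 vertices reached from vertex 1, so the graph is connected.
Answer: Yes, the graph is connected.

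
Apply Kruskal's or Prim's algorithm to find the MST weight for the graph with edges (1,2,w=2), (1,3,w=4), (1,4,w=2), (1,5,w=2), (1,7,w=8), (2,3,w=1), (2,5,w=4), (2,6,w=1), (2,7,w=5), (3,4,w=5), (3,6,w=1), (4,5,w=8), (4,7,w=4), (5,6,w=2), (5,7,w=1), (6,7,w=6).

Apply Kruskal's algorithm (sort edges by weight, add if no cycle):

Sorted edges by weight:
  (2,3) w=1
  (2,6) w=1
  (3,6) w=1
  (5,7) w=1
  (1,5) w=2
  (1,2) w=2
  (1,4) w=2
  (5,6) w=2
  (1,3) w=4
  (2,5) w=4
  (4,7) w=4
  (2,7) w=5
  (3,4) w=5
  (6,7) w=6
  (1,7) w=8
  (4,5) w=8

Add edge (2,3) w=1 -- no cycle. Running total: 1
Add edge (2,6) w=1 -- no cycle. Running total: 2
Skip edge (3,6) w=1 -- would create cycle
Add edge (5,7) w=1 -- no cycle. Running total: 3
Add edge (1,5) w=2 -- no cycle. Running total: 5
Add edge (1,2) w=2 -- no cycle. Running total: 7
Add edge (1,4) w=2 -- no cycle. Running total: 9

MST edges: (2,3,w=1), (2,6,w=1), (5,7,w=1), (1,5,w=2), (1,2,w=2), (1,4,w=2)
Total MST weight: 1 + 1 + 1 + 2 + 2 + 2 = 9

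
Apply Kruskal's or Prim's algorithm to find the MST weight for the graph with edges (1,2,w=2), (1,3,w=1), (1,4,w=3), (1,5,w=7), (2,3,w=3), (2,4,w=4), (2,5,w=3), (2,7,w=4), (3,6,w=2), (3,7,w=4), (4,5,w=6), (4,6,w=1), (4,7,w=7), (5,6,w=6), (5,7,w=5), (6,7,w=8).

Apply Kruskal's algorithm (sort edges by weight, add if no cycle):

Sorted edges by weight:
  (1,3) w=1
  (4,6) w=1
  (1,2) w=2
  (3,6) w=2
  (1,4) w=3
  (2,5) w=3
  (2,3) w=3
  (2,4) w=4
  (2,7) w=4
  (3,7) w=4
  (5,7) w=5
  (4,5) w=6
  (5,6) w=6
  (1,5) w=7
  (4,7) w=7
  (6,7) w=8

Add edge (1,3) w=1 -- no cycle. Running total: 1
Add edge (4,6) w=1 -- no cycle. Running total: 2
Add edge (1,2) w=2 -- no cycle. Running total: 4
Add edge (3,6) w=2 -- no cycle. Running total: 6
Skip edge (1,4) w=3 -- would create cycle
Add edge (2,5) w=3 -- no cycle. Running total: 9
Skip edge (2,3) w=3 -- would create cycle
Skip edge (2,4) w=4 -- would create cycle
Add edge (2,7) w=4 -- no cycle. Running total: 13

MST edges: (1,3,w=1), (4,6,w=1), (1,2,w=2), (3,6,w=2), (2,5,w=3), (2,7,w=4)
Total MST weight: 1 + 1 + 2 + 2 + 3 + 4 = 13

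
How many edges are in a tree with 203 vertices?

A tree on n vertices always has exactly n - 1 edges.
For n = 203: edges = 203 - 1 = 202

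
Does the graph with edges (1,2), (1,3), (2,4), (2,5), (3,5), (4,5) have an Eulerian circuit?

Step 1: Find the degree of each vertex:
  deg(1) = 2
  deg(2) = 3
  deg(3) = 2
  deg(4) = 2
  deg(5) = 3

Step 2: Count vertices with odd degree:
  Odd-degree vertices: 2, 5 (2 total)

Step 3: Apply Euler's theorem:
  - Eulerian circuit exists iff graph is connected and all vertices have even degree
  - Eulerian path exists iff graph is connected and has 0 or 2 odd-degree vertices

Graph is connected with exactly 2 odd-degree vertices (2, 5).
Eulerian path exists (starting and ending at the odd-degree vertices), but no Eulerian circuit.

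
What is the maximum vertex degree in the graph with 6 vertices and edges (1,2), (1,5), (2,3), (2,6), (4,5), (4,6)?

Step 1: Count edges incident to each vertex:
  deg(1) = 2 (neighbors: 2, 5)
  deg(2) = 3 (neighbors: 1, 3, 6)
  deg(3) = 1 (neighbors: 2)
  deg(4) = 2 (neighbors: 5, 6)
  deg(5) = 2 (neighbors: 1, 4)
  deg(6) = 2 (neighbors: 2, 4)

Step 2: Find maximum:
  max(2, 3, 1, 2, 2, 2) = 3 (vertex 2)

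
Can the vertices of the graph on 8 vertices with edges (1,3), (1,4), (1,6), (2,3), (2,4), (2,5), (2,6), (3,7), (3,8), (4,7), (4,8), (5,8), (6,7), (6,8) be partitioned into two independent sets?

Step 1: Attempt 2-coloring using BFS:
  Start at vertex 1, assign color 0
  Color vertex 3 with color 1 (neighbor of 1)
  Color vertex 4 with color 1 (neighbor of 1)
  Color vertex 6 with color 1 (neighbor of 1)
  Color vertex 2 with color 0 (neighbor of 3)
  Color vertex 7 with color 0 (neighbor of 3)
  Color vertex 8 with color 0 (neighbor of 3)
  Color vertex 5 with color 1 (neighbor of 2)

Step 2: 2-coloring succeeded. No conflicts found.
  Set A (color 0): {1, 2, 7, 8}
  Set B (color 1): {3, 4, 5, 6}

The graph is bipartite with partition {1, 2, 7, 8}, {3, 4, 5, 6}.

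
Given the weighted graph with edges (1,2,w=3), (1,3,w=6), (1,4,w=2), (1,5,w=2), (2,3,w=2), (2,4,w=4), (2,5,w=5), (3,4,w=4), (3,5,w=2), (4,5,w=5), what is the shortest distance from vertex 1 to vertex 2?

Step 1: Build adjacency list with weights:
  1: 2(w=3), 3(w=6), 4(w=2), 5(w=2)
  2: 1(w=3), 3(w=2), 4(w=4), 5(w=5)
  3: 1(w=6), 2(w=2), 4(w=4), 5(w=2)
  4: 1(w=2), 2(w=4), 3(w=4), 5(w=5)
  5: 1(w=2), 2(w=5), 3(w=2), 4(w=5)

Step 2: Apply Dijkstra's algorithm from vertex 1:
  Visit vertex 1 (distance=0)
    Update dist[2] = 3
    Update dist[3] = 6
    Update dist[4] = 2
    Update dist[5] = 2
  Visit vertex 4 (distance=2)
  Visit vertex 5 (distance=2)
    Update dist[3] = 4
  Visit vertex 2 (distance=3)

Step 3: Shortest path: 1 -> 2
Total weight: 3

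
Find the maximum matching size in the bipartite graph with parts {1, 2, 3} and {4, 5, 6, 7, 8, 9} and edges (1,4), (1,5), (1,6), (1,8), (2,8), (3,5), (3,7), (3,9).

Step 1: List the neighbors of each left vertex:
  1: 4, 5, 6, 8
  2: 8
  3: 5, 7, 9

Step 2: Greedily match left vertices, then look for augmenting paths:
  Match 1 -- 4
  Match 2 -- 8
  Match 3 -- 5
  No augmenting path remains.

Step 3: Verify this is maximum:
  Matching size 3 = min(|L|, |R|) = min(3, 6), which is an upper bound, so this matching is maximum.

Maximum matching: {(1,4), (2,8), (3,5)}
Size: 3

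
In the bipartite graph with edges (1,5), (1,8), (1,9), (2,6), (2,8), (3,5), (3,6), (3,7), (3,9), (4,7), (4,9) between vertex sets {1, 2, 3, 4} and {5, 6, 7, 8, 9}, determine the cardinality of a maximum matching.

Step 1: List the neighbors of each left vertex:
  1: 5, 8, 9
  2: 6, 8
  3: 5, 6, 7, 9
  4: 7, 9

Step 2: Greedily match left vertices, then look for augmenting paths:
  Match 1 -- 5
  Match 2 -- 6
  Match 3 -- 7
  Match 4 -- 9
  No augmenting path remains.

Step 3: Verify this is maximum:
  Matching size 4 = min(|L|, |R|) = min(4, 5), which is an upper bound, so this matching is maximum.

Maximum matching: {(1,5), (2,6), (3,7), (4,9)}
Size: 4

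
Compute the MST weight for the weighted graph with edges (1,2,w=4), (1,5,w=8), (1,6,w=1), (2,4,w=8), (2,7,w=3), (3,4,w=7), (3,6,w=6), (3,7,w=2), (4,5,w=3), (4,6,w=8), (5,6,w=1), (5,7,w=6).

Apply Kruskal's algorithm (sort edges by weight, add if no cycle):

Sorted edges by weight:
  (1,6) w=1
  (5,6) w=1
  (3,7) w=2
  (2,7) w=3
  (4,5) w=3
  (1,2) w=4
  (3,6) w=6
  (5,7) w=6
  (3,4) w=7
  (1,5) w=8
  (2,4) w=8
  (4,6) w=8

Add edge (1,6) w=1 -- no cycle. Running total: 1
Add edge (5,6) w=1 -- no cycle. Running total: 2
Add edge (3,7) w=2 -- no cycle. Running total: 4
Add edge (2,7) w=3 -- no cycle. Running total: 7
Add edge (4,5) w=3 -- no cycle. Running total: 10
Add edge (1,2) w=4 -- no cycle. Running total: 14

MST edges: (1,6,w=1), (5,6,w=1), (3,7,w=2), (2,7,w=3), (4,5,w=3), (1,2,w=4)
Total MST weight: 1 + 1 + 2 + 3 + 3 + 4 = 14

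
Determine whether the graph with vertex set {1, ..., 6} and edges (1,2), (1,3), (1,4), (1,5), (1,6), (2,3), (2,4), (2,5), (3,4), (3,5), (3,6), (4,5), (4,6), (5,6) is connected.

Step 1: Build adjacency list from edges:
  1: 2, 3, 4, 5, 6
  2: 1, 3, 4, 5
  3: 1, 2, 4, 5, 6
  4: 1, 2, 3, 5, 6
  5: 1, 2, 3, 4, 6
  6: 1, 3, 4, 5

Step 2: Run BFS/DFS from vertex 1:
  Visited: {1, 2, 3, 4, 5, 6}
  Reached 6 of 6 vertices

Step 3: All 6 vertices reached from vertex 1, so the graph is connected.
Answer: Yes, the graph is connected.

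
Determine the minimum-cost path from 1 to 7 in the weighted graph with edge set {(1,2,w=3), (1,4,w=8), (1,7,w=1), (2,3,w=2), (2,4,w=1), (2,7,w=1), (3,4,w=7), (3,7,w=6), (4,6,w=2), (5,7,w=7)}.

Step 1: Build adjacency list with weights:
  1: 2(w=3), 4(w=8), 7(w=1)
  2: 1(w=3), 3(w=2), 4(w=1), 7(w=1)
  3: 2(w=2), 4(w=7), 7(w=6)
  4: 1(w=8), 2(w=1), 3(w=7), 6(w=2)
  5: 7(w=7)
  6: 4(w=2)
  7: 1(w=1), 2(w=1), 3(w=6), 5(w=7)

Step 2: Apply Dijkstra's algorithm from vertex 1:
  Visit vertex 1 (distance=0)
    Update dist[2] = 3
    Update dist[4] = 8
    Update dist[7] = 1
  Visit vertex 7 (distance=1)
    Update dist[2] = 2
    Update dist[3] = 7
    Update dist[5] = 8

Step 3: Shortest path: 1 -> 7
Total weight: 1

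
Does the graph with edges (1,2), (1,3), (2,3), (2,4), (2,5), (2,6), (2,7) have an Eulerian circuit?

Step 1: Find the degree of each vertex:
  deg(1) = 2
  deg(2) = 6
  deg(3) = 2
  deg(4) = 1
  deg(5) = 1
  deg(6) = 1
  deg(7) = 1

Step 2: Count vertices with odd degree:
  Odd-degree vertices: 4, 5, 6, 7 (4 total)

Step 3: Apply Euler's theorem:
  - Eulerian circuit exists iff graph is connected and all vertices have even degree
  - Eulerian path exists iff graph is connected and has 0 or 2 odd-degree vertices

Graph has 4 odd-degree vertices (need 0 or 2).
Neither Eulerian path nor Eulerian circuit exists.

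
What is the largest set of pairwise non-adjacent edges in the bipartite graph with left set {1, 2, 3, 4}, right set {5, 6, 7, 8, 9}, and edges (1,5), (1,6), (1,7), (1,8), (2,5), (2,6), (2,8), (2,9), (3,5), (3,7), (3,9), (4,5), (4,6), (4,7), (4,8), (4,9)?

Step 1: List the neighbors of each left vertex:
  1: 5, 6, 7, 8
  2: 5, 6, 8, 9
  3: 5, 7, 9
  4: 5, 6, 7, 8, 9

Step 2: Greedily match left vertices, then look for augmenting paths:
  Match 1 -- 5
  Match 2 -- 6
  Match 3 -- 7
  Match 4 -- 8
  No augmenting path remains.

Step 3: Verify this is maximum:
  Matching size 4 = min(|L|, |R|) = min(4, 5), which is an upper bound, so this matching is maximum.

Maximum matching: {(1,5), (2,6), (3,7), (4,8)}
Size: 4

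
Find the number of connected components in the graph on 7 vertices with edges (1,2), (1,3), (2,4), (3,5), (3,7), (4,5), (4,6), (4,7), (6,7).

Step 1: Build adjacency list from edges:
  1: 2, 3
  2: 1, 4
  3: 1, 5, 7
  4: 2, 5, 6, 7
  5: 3, 4
  6: 4, 7
  7: 3, 4, 6

Step 2: Run BFS/DFS from vertex 1:
  Visited: {1, 2, 3, 4, 5, 7, 6}
  Reached 7 of 7 vertices

Step 3: All 7 vertices reached from vertex 1, so the graph is connected.
Number of connected components: 1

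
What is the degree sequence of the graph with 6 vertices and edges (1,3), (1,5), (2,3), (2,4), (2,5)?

Step 1: Count edges incident to each vertex:
  deg(1) = 2 (neighbors: 3, 5)
  deg(2) = 3 (neighbors: 3, 4, 5)
  deg(3) = 2 (neighbors: 1, 2)
  deg(4) = 1 (neighbors: 2)
  deg(5) = 2 (neighbors: 1, 2)
  deg(6) = 0 (neighbors: none)

Step 2: Sort degrees in non-increasing order:
  Degrees: [2, 3, 2, 1, 2, 0] -> sorted: [3, 2, 2, 2, 1, 0]

Degree sequence: [3, 2, 2, 2, 1, 0]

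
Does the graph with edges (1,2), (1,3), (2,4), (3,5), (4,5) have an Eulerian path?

Step 1: Find the degree of each vertex:
  deg(1) = 2
  deg(2) = 2
  deg(3) = 2
  deg(4) = 2
  deg(5) = 2

Step 2: Count vertices with odd degree:
  All vertices have even degree (0 odd-degree vertices)

Step 3: Apply Euler's theorem:
  - Eulerian circuit exists iff graph is connected and all vertices have even degree
  - Eulerian path exists iff graph is connected and has 0 or 2 odd-degree vertices

Graph is connected with 0 odd-degree vertices.
Both Eulerian circuit and Eulerian path exist.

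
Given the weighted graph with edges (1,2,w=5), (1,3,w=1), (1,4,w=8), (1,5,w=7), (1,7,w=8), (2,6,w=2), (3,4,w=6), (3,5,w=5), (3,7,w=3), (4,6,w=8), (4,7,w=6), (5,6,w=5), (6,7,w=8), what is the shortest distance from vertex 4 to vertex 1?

Step 1: Build adjacency list with weights:
  1: 2(w=5), 3(w=1), 4(w=8), 5(w=7), 7(w=8)
  2: 1(w=5), 6(w=2)
  3: 1(w=1), 4(w=6), 5(w=5), 7(w=3)
  4: 1(w=8), 3(w=6), 6(w=8), 7(w=6)
  5: 1(w=7), 3(w=5), 6(w=5)
  6: 2(w=2), 4(w=8), 5(w=5), 7(w=8)
  7: 1(w=8), 3(w=3), 4(w=6), 6(w=8)

Step 2: Apply Dijkstra's algorithm from vertex 4:
  Visit vertex 4 (distance=0)
    Update dist[1] = 8
    Update dist[3] = 6
    Update dist[6] = 8
    Update dist[7] = 6
  Visit vertex 3 (distance=6)
    Update dist[1] = 7
    Update dist[5] = 11
  Visit vertex 7 (distance=6)
  Visit vertex 1 (distance=7)
    Update dist[2] = 12

Step 3: Shortest path: 4 -> 3 -> 1
Total weight: 6 + 1 = 7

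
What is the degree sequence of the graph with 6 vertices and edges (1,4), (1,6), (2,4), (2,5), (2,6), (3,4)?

Step 1: Count edges incident to each vertex:
  deg(1) = 2 (neighbors: 4, 6)
  deg(2) = 3 (neighbors: 4, 5, 6)
  deg(3) = 1 (neighbors: 4)
  deg(4) = 3 (neighbors: 1, 2, 3)
  deg(5) = 1 (neighbors: 2)
  deg(6) = 2 (neighbors: 1, 2)

Step 2: Sort degrees in non-increasing order:
  Degrees: [2, 3, 1, 3, 1, 2] -> sorted: [3, 3, 2, 2, 1, 1]

Degree sequence: [3, 3, 2, 2, 1, 1]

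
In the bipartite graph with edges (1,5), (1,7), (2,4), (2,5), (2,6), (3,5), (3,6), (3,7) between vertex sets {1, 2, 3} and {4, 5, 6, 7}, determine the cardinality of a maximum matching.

Step 1: List the neighbors of each left vertex:
  1: 5, 7
  2: 4, 5, 6
  3: 5, 6, 7

Step 2: Greedily match left vertices, then look for augmenting paths:
  Match 1 -- 5
  Match 2 -- 4
  Match 3 -- 6
  No augmenting path remains.

Step 3: Verify this is maximum:
  Matching size 3 = min(|L|, |R|) = min(3, 4), which is an upper bound, so this matching is maximum.

Maximum matching: {(1,5), (2,4), (3,6)}
Size: 3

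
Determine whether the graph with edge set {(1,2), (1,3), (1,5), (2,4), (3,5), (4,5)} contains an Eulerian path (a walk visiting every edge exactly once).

Step 1: Find the degree of each vertex:
  deg(1) = 3
  deg(2) = 2
  deg(3) = 2
  deg(4) = 2
  deg(5) = 3

Step 2: Count vertices with odd degree:
  Odd-degree vertices: 1, 5 (2 total)

Step 3: Apply Euler's theorem:
  - Eulerian circuit exists iff graph is connected and all vertices have even degree
  - Eulerian path exists iff graph is connected and has 0 or 2 odd-degree vertices

Graph is connected with exactly 2 odd-degree vertices (1, 5).
Eulerian path exists (starting and ending at the odd-degree vertices), but no Eulerian circuit.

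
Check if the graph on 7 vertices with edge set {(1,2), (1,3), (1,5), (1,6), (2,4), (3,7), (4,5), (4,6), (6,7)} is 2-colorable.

Step 1: Attempt 2-coloring using BFS:
  Start at vertex 1, assign color 0
  Color vertex 2 with color 1 (neighbor of 1)
  Color vertex 3 with color 1 (neighbor of 1)
  Color vertex 5 with color 1 (neighbor of 1)
  Color vertex 6 with color 1 (neighbor of 1)
  Color vertex 4 with color 0 (neighbor of 2)
  Color vertex 7 with color 0 (neighbor of 3)

Step 2: 2-coloring succeeded. No conflicts found.
  Set A (color 0): {1, 4, 7}
  Set B (color 1): {2, 3, 5, 6}

The graph is bipartite with partition {1, 4, 7}, {2, 3, 5, 6}.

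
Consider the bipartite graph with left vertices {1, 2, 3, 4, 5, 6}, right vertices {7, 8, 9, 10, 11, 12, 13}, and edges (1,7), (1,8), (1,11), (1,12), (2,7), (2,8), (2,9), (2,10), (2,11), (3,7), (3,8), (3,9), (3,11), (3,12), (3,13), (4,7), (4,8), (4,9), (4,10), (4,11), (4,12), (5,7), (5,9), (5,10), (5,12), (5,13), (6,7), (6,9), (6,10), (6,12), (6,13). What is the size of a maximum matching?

Step 1: List the neighbors of each left vertex:
  1: 7, 8, 11, 12
  2: 7, 8, 9, 10, 11
  3: 7, 8, 9, 11, 12, 13
  4: 7, 8, 9, 10, 11, 12
  5: 7, 9, 10, 12, 13
  6: 7, 9, 10, 12, 13

Step 2: Greedily match left vertices, then look for augmenting paths:
  Match 1 -- 7
  Match 2 -- 8
  Match 3 -- 9
  Match 4 -- 10
  Match 5 -- 12
  Match 6 -- 13
  No augmenting path remains.

Step 3: Verify this is maximum:
  Matching size 6 = min(|L|, |R|) = min(6, 7), which is an upper bound, so this matching is maximum.

Maximum matching: {(1,7), (2,8), (3,9), (4,10), (5,12), (6,13)}
Size: 6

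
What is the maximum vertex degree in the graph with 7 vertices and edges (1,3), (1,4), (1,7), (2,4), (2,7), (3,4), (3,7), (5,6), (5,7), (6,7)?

Step 1: Count edges incident to each vertex:
  deg(1) = 3 (neighbors: 3, 4, 7)
  deg(2) = 2 (neighbors: 4, 7)
  deg(3) = 3 (neighbors: 1, 4, 7)
  deg(4) = 3 (neighbors: 1, 2, 3)
  deg(5) = 2 (neighbors: 6, 7)
  deg(6) = 2 (neighbors: 5, 7)
  deg(7) = 5 (neighbors: 1, 2, 3, 5, 6)

Step 2: Find maximum:
  max(3, 2, 3, 3, 2, 2, 5) = 5 (vertex 7)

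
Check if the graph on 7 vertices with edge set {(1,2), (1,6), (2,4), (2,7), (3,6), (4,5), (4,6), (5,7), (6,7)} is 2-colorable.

Step 1: Attempt 2-coloring using BFS:
  Start at vertex 1, assign color 0
  Color vertex 2 with color 1 (neighbor of 1)
  Color vertex 6 with color 1 (neighbor of 1)
  Color vertex 4 with color 0 (neighbor of 2)
  Color vertex 7 with color 0 (neighbor of 2)
  Color vertex 3 with color 0 (neighbor of 6)
  Color vertex 5 with color 1 (neighbor of 4)

Step 2: 2-coloring succeeded. No conflicts found.
  Set A (color 0): {1, 3, 4, 7}
  Set B (color 1): {2, 5, 6}

The graph is bipartite with partition {1, 3, 4, 7}, {2, 5, 6}.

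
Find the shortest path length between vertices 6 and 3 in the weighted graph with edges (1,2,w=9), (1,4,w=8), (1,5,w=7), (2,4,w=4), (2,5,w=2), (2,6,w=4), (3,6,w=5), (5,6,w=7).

Step 1: Build adjacency list with weights:
  1: 2(w=9), 4(w=8), 5(w=7)
  2: 1(w=9), 4(w=4), 5(w=2), 6(w=4)
  3: 6(w=5)
  4: 1(w=8), 2(w=4)
  5: 1(w=7), 2(w=2), 6(w=7)
  6: 2(w=4), 3(w=5), 5(w=7)

Step 2: Apply Dijkstra's algorithm from vertex 6:
  Visit vertex 6 (distance=0)
    Update dist[2] = 4
    Update dist[3] = 5
    Update dist[5] = 7
  Visit vertex 2 (distance=4)
    Update dist[1] = 13
    Update dist[4] = 8
    Update dist[5] = 6
  Visit vertex 3 (distance=5)

Step 3: Shortest path: 6 -> 3
Total weight: 5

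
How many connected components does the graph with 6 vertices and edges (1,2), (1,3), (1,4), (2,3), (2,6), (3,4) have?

Step 1: Build adjacency list from edges:
  1: 2, 3, 4
  2: 1, 3, 6
  3: 1, 2, 4
  4: 1, 3
  5: (none)
  6: 2

Step 2: Run BFS/DFS from vertex 1:
  Visited: {1, 2, 3, 4, 6}
  Reached 5 of 6 vertices

Step 3: Only 5 of 6 vertices reached. Graph is disconnected.
Connected components: {1, 2, 3, 4, 6}, {5}
Number of connected components: 2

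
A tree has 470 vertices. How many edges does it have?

A tree on n vertices always has exactly n - 1 edges.
For n = 470: edges = 470 - 1 = 469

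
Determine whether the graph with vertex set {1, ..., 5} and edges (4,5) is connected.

Step 1: Build adjacency list from edges:
  1: (none)
  2: (none)
  3: (none)
  4: 5
  5: 4

Step 2: Run BFS/DFS from vertex 1:
  Visited: {1}
  Reached 1 of 5 vertices

Step 3: Only 1 of 5 vertices reached. Graph is disconnected.
Connected components: {1}, {2}, {3}, {4, 5}
Answer: No, the graph is not connected (4 components).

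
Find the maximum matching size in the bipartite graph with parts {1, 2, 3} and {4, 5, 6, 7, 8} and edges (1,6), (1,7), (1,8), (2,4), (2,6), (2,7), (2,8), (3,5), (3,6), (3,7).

Step 1: List the neighbors of each left vertex:
  1: 6, 7, 8
  2: 4, 6, 7, 8
  3: 5, 6, 7

Step 2: Greedily match left vertices, then look for augmenting paths:
  Match 1 -- 6
  Match 2 -- 4
  Match 3 -- 5
  No augmenting path remains.

Step 3: Verify this is maximum:
  Matching size 3 = min(|L|, |R|) = min(3, 5), which is an upper bound, so this matching is maximum.

Maximum matching: {(1,6), (2,4), (3,5)}
Size: 3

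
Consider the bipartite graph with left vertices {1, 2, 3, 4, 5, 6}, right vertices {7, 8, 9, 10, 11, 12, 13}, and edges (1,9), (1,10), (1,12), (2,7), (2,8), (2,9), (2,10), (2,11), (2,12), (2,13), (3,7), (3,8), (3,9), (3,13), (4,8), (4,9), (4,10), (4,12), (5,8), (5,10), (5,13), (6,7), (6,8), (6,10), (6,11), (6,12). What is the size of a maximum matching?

Step 1: List the neighbors of each left vertex:
  1: 9, 10, 12
  2: 7, 8, 9, 10, 11, 12, 13
  3: 7, 8, 9, 13
  4: 8, 9, 10, 12
  5: 8, 10, 13
  6: 7, 8, 10, 11, 12

Step 2: Greedily match left vertices, then look for augmenting paths:
  Match 1 -- 9
  Match 2 -- 7
  Match 3 -- 8
  Match 4 -- 10
  Match 5 -- 13
  Match 6 -- 11
  No augmenting path remains.

Step 3: Verify this is maximum:
  Matching size 6 = min(|L|, |R|) = min(6, 7), which is an upper bound, so this matching is maximum.

Maximum matching: {(1,9), (2,7), (3,8), (4,10), (5,13), (6,11)}
Size: 6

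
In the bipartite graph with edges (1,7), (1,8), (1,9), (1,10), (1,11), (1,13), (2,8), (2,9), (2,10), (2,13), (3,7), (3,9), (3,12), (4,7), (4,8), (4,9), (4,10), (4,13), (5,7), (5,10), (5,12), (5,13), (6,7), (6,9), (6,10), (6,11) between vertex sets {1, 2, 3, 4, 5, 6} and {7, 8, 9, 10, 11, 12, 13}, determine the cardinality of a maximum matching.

Step 1: List the neighbors of each left vertex:
  1: 7, 8, 9, 10, 11, 13
  2: 8, 9, 10, 13
  3: 7, 9, 12
  4: 7, 8, 9, 10, 13
  5: 7, 10, 12, 13
  6: 7, 9, 10, 11

Step 2: Greedily match left vertices, then look for augmenting paths:
  Match 1 -- 7
  Match 2 -- 8
  Match 3 -- 9
  Match 4 -- 10
  Match 5 -- 12
  Match 6 -- 11
  No augmenting path remains.

Step 3: Verify this is maximum:
  Matching size 6 = min(|L|, |R|) = min(6, 7), which is an upper bound, so this matching is maximum.

Maximum matching: {(1,7), (2,8), (3,9), (4,10), (5,12), (6,11)}
Size: 6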